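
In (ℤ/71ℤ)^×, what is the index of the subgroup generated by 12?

2

The order of 12 must divide φ(71) = 71 − 1 = 70 = 2 · 5 · 7.
Divisors of 70: 1, 2, 5, 7, 10, 14, 35, 70.
Evaluate successive powers at the divisors of 70:
12^1 ≡ 12 (mod 71)
12^2 ≡ 2 (mod 71)
12^5 ≡ 48 (mod 71)
12^7 ≡ 25 (mod 71)
12^10 ≡ 32 (mod 71)
12^14 ≡ 57 (mod 71)
12^35 ≡ 1 (mod 71) ✓
The order of 12 is 35, so the subgroup it generates has 35 elements.
The index is φ(71) / ord(12) = 70 / 35 = 2.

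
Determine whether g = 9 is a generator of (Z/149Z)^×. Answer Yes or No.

No

φ(149) = 149 − 1 = 148 = 2^2 · 37.
Test 9^(148/q) mod 149 for each prime factor q of 148:
9^74 ≡ 1 (mod 149)  [q = 2: ≡ 1 ✗]
9^4 ≡ 5 (mod 149)  [q = 37: ≢ 1 ✓]
9^74 ≡ 1 shows ord(9) | 74, strictly less than φ(149); not a primitive root.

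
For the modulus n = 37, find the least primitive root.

2

φ(37) = 37 − 1 = 36 = 2^2 · 3^2.
g is a primitive root iff g^(36/q) ≢ 1 (mod 37) for each prime q ∈ {2, 3}.
g = 2: 2^18 ≡ 36; 2^12 ≡ 26 — none is 1, so 2 is a primitive root.
The smallest primitive root modulo 37 is 2.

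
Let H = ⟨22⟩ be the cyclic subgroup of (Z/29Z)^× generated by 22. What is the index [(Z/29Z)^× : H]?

2

Since 22 ∈ (Z/29Z)^×, its order divides φ(29) = 29 − 1 = 28 = 2^2 · 7.
Divisors of 28: 1, 2, 4, 7, 14, 28.
Evaluate successive powers at the divisors of 28:
22^1 ≡ 22 (mod 29)
22^2 ≡ 20 (mod 29)
22^4 ≡ 23 (mod 29)
22^7 ≡ 28 (mod 29)
22^14 ≡ 1 (mod 29) ✓
Thus |⟨22⟩| = ord(22) = 14.
The index is φ(29) / ord(22) = 28 / 14 = 2.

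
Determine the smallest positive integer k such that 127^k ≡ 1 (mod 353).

176

By Lagrange's theorem, ord_353(127) divides φ(353) = 353 − 1 = 352 = 2^5 · 11.
Divisors of 352: 1, 2, 4, 8, 11, 16, 22, 32, 44, 88, 176, 352.
Test each divisor d:
127^1 ≡ 127
127^2 ≡ 244
127^4 ≡ 232
127^8 ≡ 168
127^11 ≡ 293
127^16 ≡ 337
127^22 ≡ 70
127^32 ≡ 256
127^44 ≡ 311
127^88 ≡ 352
127^176 ≡ 1
The smallest such exponent is 176, so the order of 127 is 176.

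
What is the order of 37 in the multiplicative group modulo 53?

26

ord(37) | φ(53) = 53 − 1 = 52 = 2^2 · 13.
Divisors of 52: 1, 2, 4, 13, 26, 52.
Compute 37^d (mod 53) for the divisors d until we hit 1:
37^1 ≡ 37 (mod 53)
37^2 ≡ 44 (mod 53)
37^4 ≡ 28 (mod 53)
37^13 ≡ 52 (mod 53)
37^26 ≡ 1 (mod 53) ✓
Therefore the multiplicative order of 37 modulo 53 is 26.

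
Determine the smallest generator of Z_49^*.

3

φ(49) = φ(7^2) = 7·(7−1) = 42 = 2 · 3 · 7.
g is a primitive root iff g^(42/q) ≢ 1 (mod 49) for each prime q ∈ {2, 3, 7}.
g = 2: 2^21 ≡ 1 — hits 1, so not a primitive root.
g = 3: 3^21 ≡ 48; 3^14 ≡ 30; 3^6 ≡ 43 — none is 1, so 3 is a primitive root.
The smallest primitive root modulo 49 is 3.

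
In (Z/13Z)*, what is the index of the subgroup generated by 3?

Since 3 ∈ (Z/13Z)^×, its order divides φ(13) = 13 − 1 = 12 = 2^2 · 3.
Divisors of 12: 1, 2, 3, 4, 6, 12.
Evaluate successive powers at the divisors of 12:
3^1 ≡ 3 (mod 13)
3^2 ≡ 9 (mod 13)
3^3 ≡ 1 (mod 13) ✓
So ord_13(3) = 3, hence |⟨3⟩| = 3.
Index = |(Z/13Z)^×| / |⟨3⟩| = 12 / 3 = 4.

4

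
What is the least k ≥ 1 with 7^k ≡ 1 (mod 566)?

The order of 7 must divide φ(566) = φ(2)·φ(283) = 1·282 = 282 = 2 · 3 · 47.
Divisors of 282: 1, 2, 3, 6, 47, 94, 141, 282.
Evaluate successive powers at the divisors of 282:
7^1 ≡ 7 (mod 566)
7^2 ≡ 49 (mod 566)
7^3 ≡ 343 (mod 566)
7^6 ≡ 487 (mod 566)
7^47 ≡ 521 (mod 566)
7^94 ≡ 327 (mod 566)
7^141 ≡ 1 (mod 566) ✓
The smallest such exponent is 141, so the order of 7 is 141.

141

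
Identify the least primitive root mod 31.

3

φ(31) = 31 − 1 = 30 = 2 · 3 · 5.
Test candidates g = 2, 3, … against the prime factors q ∈ {2, 3, 5} of φ(31): g is a generator iff g^(30/q) ≢ 1 for every such q.
g = 2: 2^15 ≡ 1 — hits 1, so not a primitive root.
g = 3: 3^15 ≡ 30; 3^10 ≡ 25; 3^6 ≡ 16 — none is 1, so 3 is a primitive root.
The smallest primitive root modulo 31 is 3.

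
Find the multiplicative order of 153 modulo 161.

22

ord(153) | φ(161) = φ(7·23) = (7−1)·(23−1) = 6·22 = 132 = 2^2 · 3 · 11.
Divisors of 132: 1, 2, 3, 4, 6, 11, 12, 22, 33, 44, 66, 132.
Compute 153^d (mod 161) for the divisors d until we hit 1:
153^1 ≡ 153
153^2 ≡ 64
153^3 ≡ 132
153^4 ≡ 71
153^6 ≡ 36
153^11 ≡ 160
153^12 ≡ 8
153^22 ≡ 1
So ord_161(153) = 22.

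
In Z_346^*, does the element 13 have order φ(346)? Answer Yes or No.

φ(346) = φ(2)·φ(173) = 1·172 = 172 = 2^2 · 43.
An element g generates (Z/346Z)^× iff g^(172/q) ≢ 1 (mod 346) for each prime q ∈ {2, 43}.
13^86 ≡ 1 (mod 346)  [q = 2: ≡ 1 ✗]
13^4 ≡ 189 (mod 346)  [q = 43: ≢ 1 ✓]
13^86 ≡ 1 shows ord(13) | 86, strictly less than φ(346); not a primitive root.

No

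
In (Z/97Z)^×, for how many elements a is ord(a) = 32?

16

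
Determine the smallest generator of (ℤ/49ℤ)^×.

3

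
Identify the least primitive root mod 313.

10

φ(313) = 313 − 1 = 312 = 2^3 · 3 · 13.
g is a primitive root iff g^(312/q) ≢ 1 (mod 313) for each prime q ∈ {2, 3, 13}.
g = 2: 2^156 ≡ 1 — hits 1, so not a primitive root.
g = 3: 3^156 ≡ 1 — hits 1, so not a primitive root.
g = 4: 4^156 ≡ 1 — hits 1, so not a primitive root.
g = 5: 5^156 ≡ 312; 5^104 ≡ 1 — hits 1, so not a primitive root.
g = 6: 6^156 ≡ 1 — hits 1, so not a primitive root.
g = 7: 7^156 ≡ 312; 7^104 ≡ 1 — hits 1, so not a primitive root.
g = 8: 8^156 ≡ 1 — hits 1, so not a primitive root.
g = 9: 9^156 ≡ 1 — hits 1, so not a primitive root.
g = 10: 10^156 ≡ 312; 10^104 ≡ 214; 10^24 ≡ 103 — none is 1, so 10 is a primitive root.
The smallest primitive root modulo 313 is 10.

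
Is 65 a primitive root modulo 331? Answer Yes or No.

No

φ(331) = 331 − 1 = 330 = 2 · 3 · 5 · 11.
It suffices to check that the order of 65 is not a proper divisor of 330: compute 65^(330/q) for q ∈ {2, 3, 5, 11}.
65^165 ≡ 330 (mod 331)  [q = 2: ≢ 1 ✓]
65^110 ≡ 1 (mod 331)  [q = 3: ≡ 1 ✗]
65^66 ≡ 64 (mod 331)  [q = 5: ≢ 1 ✓]
65^30 ≡ 167 (mod 331)  [q = 11: ≢ 1 ✓]
Since 65^110 ≡ 1, the order of 65 divides 110 < 330, so 65 is not a primitive root.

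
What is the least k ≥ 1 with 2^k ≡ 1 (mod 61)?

By Lagrange's theorem, ord_61(2) divides φ(61) = 61 − 1 = 60 = 2^2 · 3 · 5.
Divisors of 60: 1, 2, 3, 4, 5, 6, 10, 12, 15, 20, 30, 60.
Evaluate successive powers at the divisors of 60:
2^1 ≡ 2 (mod 61)
2^2 ≡ 4 (mod 61)
2^3 ≡ 8 (mod 61)
2^4 ≡ 16 (mod 61)
2^5 ≡ 32 (mod 61)
2^6 ≡ 3 (mod 61)
2^10 ≡ 48 (mod 61)
2^12 ≡ 9 (mod 61)
2^15 ≡ 11 (mod 61)
2^20 ≡ 47 (mod 61)
2^30 ≡ 60 (mod 61)
2^60 ≡ 1 (mod 61) ✓
Therefore the multiplicative order of 2 modulo 61 is 60.

60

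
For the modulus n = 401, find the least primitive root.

3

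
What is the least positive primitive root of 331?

3

φ(331) = 331 − 1 = 330 = 2 · 3 · 5 · 11.
Test candidates g = 2, 3, … against the prime factors q ∈ {2, 3, 5, 11} of φ(331): g is a generator iff g^(330/q) ≢ 1 for every such q.
g = 2: 2^165 ≡ 330; 2^110 ≡ 299; 2^66 ≡ 64; 2^30 ≡ 1 — hits 1, so not a primitive root.
g = 3: 3^165 ≡ 330; 3^110 ≡ 299; 3^66 ≡ 64; 3^30 ≡ 270 — none is 1, so 3 is a primitive root.
Hence the least primitive root of 331 is 3.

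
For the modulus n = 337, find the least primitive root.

φ(337) = 337 − 1 = 336 = 2^4 · 3 · 7.
Test candidates g = 2, 3, … against the prime factors q ∈ {2, 3, 7} of φ(337): g is a generator iff g^(336/q) ≢ 1 for every such q.
g = 2: 2^168 ≡ 1 — hits 1, so not a primitive root.
g = 3: 3^168 ≡ 1 — hits 1, so not a primitive root.
g = 4: 4^168 ≡ 1 — hits 1, so not a primitive root.
g = 5: 5^168 ≡ 336; 5^112 ≡ 1 — hits 1, so not a primitive root.
g = 6: 6^168 ≡ 1 — hits 1, so not a primitive root.
g = 7: 7^168 ≡ 1 — hits 1, so not a primitive root.
g = 8: 8^168 ≡ 1 — hits 1, so not a primitive root.
g = 9: 9^168 ≡ 1 — hits 1, so not a primitive root.
g = 10: 10^168 ≡ 336; 10^112 ≡ 128; 10^48 ≡ 175 — none is 1, so 10 is a primitive root.
Hence the least primitive root of 337 is 10.

10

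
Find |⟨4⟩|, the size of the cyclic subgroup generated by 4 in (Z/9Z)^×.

3

Since 4 ∈ (Z/9Z)^×, its order divides φ(9) = φ(3^2) = 3·(3−1) = 6 = 2 · 3.
Divisors of 6: 1, 2, 3, 6.
Compute 4^d (mod 9) for the divisors d until we hit 1:
4^1 ≡ 4 (mod 9)
4^2 ≡ 7 (mod 9)
4^3 ≡ 1 (mod 9) ✓
So ord_9(4) = 3.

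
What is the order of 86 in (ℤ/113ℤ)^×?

Since 86 ∈ (Z/113Z)^×, its order divides φ(113) = 113 − 1 = 112 = 2^4 · 7.
Divisors of 112: 1, 2, 4, 7, 8, 14, 16, 28, 56, 112.
Compute 86^d (mod 113) for the divisors d until we hit 1:
86^1 ≡ 86
86^2 ≡ 51
86^4 ≡ 2
86^7 ≡ 71
86^8 ≡ 4
86^14 ≡ 69
86^16 ≡ 16
86^28 ≡ 15
86^56 ≡ 112
86^112 ≡ 1
Hence ord(86) = 112.

112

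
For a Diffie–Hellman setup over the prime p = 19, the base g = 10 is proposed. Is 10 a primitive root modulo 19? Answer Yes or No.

φ(19) = 19 − 1 = 18 = 2 · 3^2.
Test 10^(18/q) mod 19 for each prime factor q of 18:
10^9 ≡ 18 (mod 19)  [q = 2: ≢ 1 ✓]
10^6 ≡ 11 (mod 19)  [q = 3: ≢ 1 ✓]
None equal 1, so ord_19(10) = 18: 10 is a primitive root.

Yes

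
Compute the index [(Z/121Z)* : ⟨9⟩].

22

By Lagrange's theorem, ord_121(9) divides φ(121) = φ(11^2) = 11·(11−1) = 110 = 2 · 5 · 11.
Divisors of 110: 1, 2, 5, 10, 11, 22, 55, 110.
Check 9^d mod 121 for each divisor in increasing order:
9^1 ≡ 9 (mod 121)
9^2 ≡ 81 (mod 121)
9^5 ≡ 1 (mod 121) ✓
The order of 9 is 5, so the subgroup it generates has 5 elements.
Index = |(Z/121Z)^×| / |⟨9⟩| = 110 / 5 = 22.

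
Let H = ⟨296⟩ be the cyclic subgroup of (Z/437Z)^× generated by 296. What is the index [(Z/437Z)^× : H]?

6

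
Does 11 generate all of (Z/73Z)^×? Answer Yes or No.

Yes

φ(73) = 73 − 1 = 72 = 2^3 · 3^2.
It suffices to check that the order of 11 is not a proper divisor of 72: compute 11^(72/q) for q ∈ {2, 3}.
11^36 ≡ 72 (mod 73)  [q = 2: ≢ 1 ✓]
11^24 ≡ 8 (mod 73)  [q = 3: ≢ 1 ✓]
All checks pass, so 11 has order 72 and is a primitive root modulo 73.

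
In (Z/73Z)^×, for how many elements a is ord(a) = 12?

φ(73) = 73 − 1 = 72 = 2^3 · 3^2.
In a cyclic group of order 72, there are φ(d) elements of order d for each divisor d of 72, and zero for non-divisors.
12 = 2^2 · 3 divides 72, and φ(12) = 4.

4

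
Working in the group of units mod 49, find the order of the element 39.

The order of 39 must divide φ(49) = φ(7^2) = 7·(7−1) = 42 = 2 · 3 · 7.
Divisors of 42: 1, 2, 3, 6, 7, 14, 21, 42.
Evaluate successive powers at the divisors of 42:
39^1 ≡ 39 (mod 49)
39^2 ≡ 2 (mod 49)
39^3 ≡ 29 (mod 49)
39^6 ≡ 8 (mod 49)
39^7 ≡ 18 (mod 49)
39^14 ≡ 30 (mod 49)
39^21 ≡ 1 (mod 49) ✓
So ord_49(39) = 21.

21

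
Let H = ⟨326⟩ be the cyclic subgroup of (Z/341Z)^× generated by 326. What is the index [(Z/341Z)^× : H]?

Since 326 ∈ (Z/341Z)^×, its order divides φ(341) = φ(11·31) = (11−1)·(31−1) = 10·30 = 300 = 2^2 · 3 · 5^2.
Divisors of 300: 1, 2, 3, 4, 5, 6, 10, 12, 15, 20, 25, 30, 50, 60, 75, 100, 150, 300.
Check 326^d mod 341 for each divisor in increasing order:
326^1 ≡ 326 (mod 341)
326^2 ≡ 225 (mod 341)
326^3 ≡ 35 (mod 341)
326^4 ≡ 157 (mod 341)
326^5 ≡ 32 (mod 341)
326^6 ≡ 202 (mod 341)
326^10 ≡ 1 (mod 341) ✓
So ord_341(326) = 10, hence |⟨326⟩| = 10.
[(Z/341Z)^× : ⟨326⟩] = 300/10 = 30.

30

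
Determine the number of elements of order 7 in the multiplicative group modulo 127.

φ(127) = 127 − 1 = 126 = 2 · 3^2 · 7.
In a cyclic group of order 126, there are φ(d) elements of order d for each divisor d of 126, and zero for non-divisors.
7 | 126, and φ(7) = 7 − 1 = 6.

6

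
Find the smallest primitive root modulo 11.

φ(11) = 11 − 1 = 10 = 2 · 5.
Test candidates g = 2, 3, … against the prime factors q ∈ {2, 5} of φ(11): g is a generator iff g^(10/q) ≢ 1 for every such q.
g = 2: 2^5 ≡ 10; 2^2 ≡ 4 — none is 1, so 2 is a primitive root.
The smallest primitive root modulo 11 is 2.

2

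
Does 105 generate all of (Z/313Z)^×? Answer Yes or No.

φ(313) = 313 − 1 = 312 = 2^3 · 3 · 13.
It suffices to check that the order of 105 is not a proper divisor of 312: compute 105^(312/q) for q ∈ {2, 3, 13}.
105^156 ≡ 1 (mod 313)  [q = 2: ≡ 1 ✗]
105^104 ≡ 98 (mod 313)  [q = 3: ≢ 1 ✓]
105^24 ≡ 249 (mod 313)  [q = 13: ≢ 1 ✓]
105^156 ≡ 1 shows ord(105) | 156, strictly less than φ(313); not a primitive root.

No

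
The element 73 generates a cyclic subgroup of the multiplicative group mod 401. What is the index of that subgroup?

2

The order of 73 must divide φ(401) = 401 − 1 = 400 = 2^4 · 5^2.
Divisors of 400: 1, 2, 4, 5, 8, 10, 16, 20, 25, 40, 50, 80, 100, 200, 400.
Check 73^d mod 401 for each divisor in increasing order:
73^1 ≡ 73
73^2 ≡ 116
73^4 ≡ 223
73^5 ≡ 239
73^8 ≡ 5
73^10 ≡ 179
73^16 ≡ 25
73^20 ≡ 362
73^25 ≡ 303
73^40 ≡ 318
73^50 ≡ 381
73^80 ≡ 72
73^100 ≡ 400
73^200 ≡ 1
The order of 73 is 200, so the subgroup it generates has 200 elements.
Index = |(Z/401Z)^×| / |⟨73⟩| = 400 / 200 = 2.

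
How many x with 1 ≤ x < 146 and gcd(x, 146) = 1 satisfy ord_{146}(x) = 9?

φ(146) = φ(2)·φ(73) = 1·72 = 72 = 2^3 · 3^2.
Since (Z/146Z)^× is cyclic of order 72, the number of elements of order d is φ(d) when d | 72 and 0 otherwise.
9 = 3^2 divides 72, and φ(9) = 6.

6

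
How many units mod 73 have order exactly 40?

φ(73) = 73 − 1 = 72 = 2^3 · 3^2.
(Z/73Z)^× is cyclic (|G| = 72); a cyclic group of order m has exactly φ(d) elements of each order d | m, and none otherwise.
Since 40 ∤ 72, the count is 0.

0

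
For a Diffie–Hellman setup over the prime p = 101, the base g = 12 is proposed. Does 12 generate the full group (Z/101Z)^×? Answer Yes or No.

Yes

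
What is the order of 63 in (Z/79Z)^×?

Since 63 ∈ (Z/79Z)^×, its order divides φ(79) = 79 − 1 = 78 = 2 · 3 · 13.
Divisors of 78: 1, 2, 3, 6, 13, 26, 39, 78.
Compute 63^d (mod 79) for the divisors d until we hit 1:
63^1 ≡ 63 (mod 79)
63^2 ≡ 19 (mod 79)
63^3 ≡ 12 (mod 79)
63^6 ≡ 65 (mod 79)
63^13 ≡ 24 (mod 79)
63^26 ≡ 23 (mod 79)
63^39 ≡ 78 (mod 79)
63^78 ≡ 1 (mod 79) ✓
Hence ord(63) = 78.

78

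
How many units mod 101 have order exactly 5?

4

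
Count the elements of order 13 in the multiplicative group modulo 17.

φ(17) = 17 − 1 = 16 = 2^4.
(Z/17Z)^× is cyclic (|G| = 16); a cyclic group of order m has exactly φ(d) elements of each order d | m, and none otherwise.
Since 13 ∤ 16, the count is 0.

0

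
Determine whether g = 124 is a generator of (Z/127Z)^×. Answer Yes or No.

No

φ(127) = 127 − 1 = 126 = 2 · 3^2 · 7.
124 is a primitive root mod 127 iff 124^(φ(127)/q) ≢ 1 for every prime q | φ(127), i.e. q ∈ {2, 3, 7}.
124^63 ≡ 1 (mod 127)  [q = 2: ≡ 1 ✗]
124^42 ≡ 107 (mod 127)  [q = 3: ≢ 1 ✓]
124^18 ≡ 4 (mod 127)  [q = 7: ≢ 1 ✓]
The check at q = 2 fails, so 124 generates a proper subgroup.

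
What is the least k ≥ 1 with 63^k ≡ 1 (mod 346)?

172

Since 63 ∈ (Z/346Z)^×, its order divides φ(346) = φ(2)·φ(173) = 1·172 = 172 = 2^2 · 43.
Divisors of 172: 1, 2, 4, 43, 86, 172.
Compute 63^d (mod 346) for the divisors d until we hit 1:
63^1 ≡ 63 (mod 346)
63^2 ≡ 163 (mod 346)
63^4 ≡ 273 (mod 346)
63^43 ≡ 253 (mod 346)
63^86 ≡ 345 (mod 346)
63^172 ≡ 1 (mod 346) ✓
Hence ord(63) = 172.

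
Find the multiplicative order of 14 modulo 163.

81

ord(14) | φ(163) = 163 − 1 = 162 = 2 · 3^4.
Divisors of 162: 1, 2, 3, 6, 9, 18, 27, 54, 81, 162.
Test each divisor d:
14^1 ≡ 14 (mod 163)
14^2 ≡ 33 (mod 163)
14^3 ≡ 136 (mod 163)
14^6 ≡ 77 (mod 163)
14^9 ≡ 40 (mod 163)
14^18 ≡ 133 (mod 163)
14^27 ≡ 104 (mod 163)
14^54 ≡ 58 (mod 163)
14^81 ≡ 1 (mod 163) ✓
The smallest such exponent is 81, so the order of 14 is 81.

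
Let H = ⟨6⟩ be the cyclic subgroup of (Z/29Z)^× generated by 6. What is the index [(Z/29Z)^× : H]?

By Lagrange's theorem, ord_29(6) divides φ(29) = 29 − 1 = 28 = 2^2 · 7.
Divisors of 28: 1, 2, 4, 7, 14, 28.
Compute 6^d (mod 29) for the divisors d until we hit 1:
6^1 ≡ 6 (mod 29)
6^2 ≡ 7 (mod 29)
6^4 ≡ 20 (mod 29)
6^7 ≡ 28 (mod 29)
6^14 ≡ 1 (mod 29) ✓
The order of 6 is 14, so the subgroup it generates has 14 elements.
Index = |(Z/29Z)^×| / |⟨6⟩| = 28 / 14 = 2.

2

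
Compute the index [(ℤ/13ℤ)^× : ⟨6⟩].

1

By Lagrange's theorem, ord_13(6) divides φ(13) = 13 − 1 = 12 = 2^2 · 3.
Divisors of 12: 1, 2, 3, 4, 6, 12.
Compute 6^d (mod 13) for the divisors d until we hit 1:
6^1 ≡ 6 (mod 13)
6^2 ≡ 10 (mod 13)
6^3 ≡ 8 (mod 13)
6^4 ≡ 9 (mod 13)
6^6 ≡ 12 (mod 13)
6^12 ≡ 1 (mod 13) ✓
The order of 6 is 12, so the subgroup it generates has 12 elements.
[(Z/13Z)^× : ⟨6⟩] = 12/12 = 1.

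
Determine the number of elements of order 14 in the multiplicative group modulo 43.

φ(43) = 43 − 1 = 42 = 2 · 3 · 7.
In a cyclic group of order 42, there are φ(d) elements of order d for each divisor d of 42, and zero for non-divisors.
14 = 2 · 7 divides 42, and φ(14) = 6.

6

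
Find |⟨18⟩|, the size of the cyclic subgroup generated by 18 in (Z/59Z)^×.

58

ord(18) | φ(59) = 59 − 1 = 58 = 2 · 29.
Divisors of 58: 1, 2, 29, 58.
Evaluate successive powers at the divisors of 58:
18^1 ≡ 18 (mod 59)
18^2 ≡ 29 (mod 59)
18^29 ≡ 58 (mod 59)
18^58 ≡ 1 (mod 59) ✓
Hence ord(18) = 58.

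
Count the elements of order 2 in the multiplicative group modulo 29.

φ(29) = 29 − 1 = 28 = 2^2 · 7.
(Z/29Z)^× is cyclic (|G| = 28); a cyclic group of order m has exactly φ(d) elements of each order d | m, and none otherwise.
2 | 28, and φ(2) = 2 − 1 = 1.

1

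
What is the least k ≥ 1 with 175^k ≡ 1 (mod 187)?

Since 175 ∈ (Z/187Z)^×, its order divides φ(187) = φ(11·17) = (11−1)·(17−1) = 10·16 = 160 = 2^5 · 5.
Divisors of 160: 1, 2, 4, 5, 8, 10, 16, 20, 32, 40, 80, 160.
Compute 175^d (mod 187) for the divisors d until we hit 1:
175^1 ≡ 175 (mod 187)
175^2 ≡ 144 (mod 187)
175^4 ≡ 166 (mod 187)
175^5 ≡ 65 (mod 187)
175^8 ≡ 67 (mod 187)
175^10 ≡ 111 (mod 187)
175^16 ≡ 1 (mod 187) ✓
The smallest such exponent is 16, so the order of 175 is 16.

16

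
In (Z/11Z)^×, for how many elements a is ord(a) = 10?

4

φ(11) = 11 − 1 = 10 = 2 · 5.
(Z/11Z)^× is cyclic (|G| = 10); a cyclic group of order m has exactly φ(d) elements of each order d | m, and none otherwise.
10 = 2 · 5 divides 10, and φ(10) = 4.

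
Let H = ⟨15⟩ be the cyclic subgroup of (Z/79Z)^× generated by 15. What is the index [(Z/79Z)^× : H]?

3

The order of 15 must divide φ(79) = 79 − 1 = 78 = 2 · 3 · 13.
Divisors of 78: 1, 2, 3, 6, 13, 26, 39, 78.
Check 15^d mod 79 for each divisor in increasing order:
15^1 ≡ 15 (mod 79)
15^2 ≡ 67 (mod 79)
15^3 ≡ 57 (mod 79)
15^6 ≡ 10 (mod 79)
15^13 ≡ 78 (mod 79)
15^26 ≡ 1 (mod 79) ✓
Thus |⟨15⟩| = ord(15) = 26.
[(Z/79Z)^× : ⟨15⟩] = 78/26 = 3.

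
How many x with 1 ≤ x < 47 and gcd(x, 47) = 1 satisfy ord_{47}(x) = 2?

1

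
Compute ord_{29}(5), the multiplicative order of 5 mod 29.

14

The order of 5 must divide φ(29) = 29 − 1 = 28 = 2^2 · 7.
Divisors of 28: 1, 2, 4, 7, 14, 28.
Evaluate successive powers at the divisors of 28:
5^1 ≡ 5
5^2 ≡ 25
5^4 ≡ 16
5^7 ≡ 28
5^14 ≡ 1
The smallest such exponent is 14, so the order of 5 is 14.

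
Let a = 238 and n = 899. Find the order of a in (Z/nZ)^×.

The order of 238 must divide φ(899) = φ(29·31) = (29−1)·(31−1) = 28·30 = 840 = 2^3 · 3 · 5 · 7.
Divisors of 840: 1, 2, 3, 4, 5, 6, 7, 8, 10, 12, 14, 15, 20, 21, 24, 28, 30, 35, 40, 42, 56, 60, 70, 84, 105, 120, 140, 168, 210, 280, 420, 840.
Evaluate successive powers at the divisors of 840:
238^1 ≡ 238 (mod 899)
238^2 ≡ 7 (mod 899)
238^3 ≡ 767 (mod 899)
238^4 ≡ 49 (mod 899)
238^5 ≡ 874 (mod 899)
238^6 ≡ 343 (mod 899)
238^7 ≡ 724 (mod 899)
238^8 ≡ 603 (mod 899)
238^10 ≡ 625 (mod 899)
238^12 ≡ 779 (mod 899)
238^14 ≡ 59 (mod 899)
238^15 ≡ 557 (mod 899)
238^20 ≡ 459 (mod 899)
238^21 ≡ 463 (mod 899)
238^24 ≡ 16 (mod 899)
238^28 ≡ 784 (mod 899)
238^30 ≡ 94 (mod 899)
238^35 ≡ 347 (mod 899)
238^40 ≡ 315 (mod 899)
238^42 ≡ 407 (mod 899)
238^56 ≡ 639 (mod 899)
238^60 ≡ 745 (mod 899)
238^70 ≡ 842 (mod 899)
238^84 ≡ 233 (mod 899)
238^105 ≡ 898 (mod 899)
238^120 ≡ 342 (mod 899)
238^140 ≡ 552 (mod 899)
238^168 ≡ 349 (mod 899)
238^210 ≡ 1 (mod 899) ✓
The smallest such exponent is 210, so the order of 238 is 210.

210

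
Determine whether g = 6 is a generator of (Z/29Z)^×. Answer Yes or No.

No

φ(29) = 29 − 1 = 28 = 2^2 · 7.
6 is a primitive root mod 29 iff 6^(φ(29)/q) ≢ 1 for every prime q | φ(29), i.e. q ∈ {2, 7}.
6^14 ≡ 1 (mod 29)  [q = 2: ≡ 1 ✗]
6^4 ≡ 20 (mod 29)  [q = 7: ≢ 1 ✓]
Since 6^14 ≡ 1, the order of 6 divides 14 < 28, so 6 is not a primitive root.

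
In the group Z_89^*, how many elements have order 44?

20

φ(89) = 89 − 1 = 88 = 2^3 · 11.
In a cyclic group of order 88, there are φ(d) elements of order d for each divisor d of 88, and zero for non-divisors.
44 = 2^2 · 11 divides 88, and φ(44) = 20.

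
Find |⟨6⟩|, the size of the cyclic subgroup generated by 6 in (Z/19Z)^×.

Since 6 ∈ (Z/19Z)^×, its order divides φ(19) = 19 − 1 = 18 = 2 · 3^2.
Divisors of 18: 1, 2, 3, 6, 9, 18.
Check 6^d mod 19 for each divisor in increasing order:
6^1 ≡ 6 (mod 19)
6^2 ≡ 17 (mod 19)
6^3 ≡ 7 (mod 19)
6^6 ≡ 11 (mod 19)
6^9 ≡ 1 (mod 19) ✓
Therefore the multiplicative order of 6 modulo 19 is 9.

9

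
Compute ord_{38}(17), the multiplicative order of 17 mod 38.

ord(17) | φ(38) = φ(2)·φ(19) = 1·18 = 18 = 2 · 3^2.
Divisors of 18: 1, 2, 3, 6, 9, 18.
Test each divisor d:
17^1 ≡ 17 (mod 38)
17^2 ≡ 23 (mod 38)
17^3 ≡ 11 (mod 38)
17^6 ≡ 7 (mod 38)
17^9 ≡ 1 (mod 38) ✓
Therefore the multiplicative order of 17 modulo 38 is 9.

9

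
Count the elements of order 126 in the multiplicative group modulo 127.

φ(127) = 127 − 1 = 126 = 2 · 3^2 · 7.
(Z/127Z)^× is cyclic (|G| = 126); a cyclic group of order m has exactly φ(d) elements of each order d | m, and none otherwise.
126 = 2 · 3^2 · 7 divides 126, and φ(126) = 36.

36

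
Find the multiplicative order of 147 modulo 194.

8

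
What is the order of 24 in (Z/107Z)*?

By Lagrange's theorem, ord_107(24) divides φ(107) = 107 − 1 = 106 = 2 · 53.
Divisors of 106: 1, 2, 53, 106.
Evaluate successive powers at the divisors of 106:
24^1 ≡ 24 (mod 107)
24^2 ≡ 41 (mod 107)
24^53 ≡ 106 (mod 107)
24^106 ≡ 1 (mod 107) ✓
Hence ord(24) = 106.

106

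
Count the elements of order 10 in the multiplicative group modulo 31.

4

φ(31) = 31 − 1 = 30 = 2 · 3 · 5.
(Z/31Z)^× is cyclic (|G| = 30); a cyclic group of order m has exactly φ(d) elements of each order d | m, and none otherwise.
10 = 2 · 5 divides 30, and φ(10) = 4.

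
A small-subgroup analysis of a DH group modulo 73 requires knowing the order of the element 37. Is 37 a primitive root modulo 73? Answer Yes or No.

φ(73) = 73 − 1 = 72 = 2^3 · 3^2.
It suffices to check that the order of 37 is not a proper divisor of 72: compute 37^(72/q) for q ∈ {2, 3}.
37^36 ≡ 1 (mod 73)  [q = 2: ≡ 1 ✗]
37^24 ≡ 8 (mod 73)  [q = 3: ≢ 1 ✓]
The check at q = 2 fails, so 37 generates a proper subgroup.

No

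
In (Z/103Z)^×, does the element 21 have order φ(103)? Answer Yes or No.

Yes

φ(103) = 103 − 1 = 102 = 2 · 3 · 17.
It suffices to check that the order of 21 is not a proper divisor of 102: compute 21^(102/q) for q ∈ {2, 3, 17}.
21^51 ≡ 102 (mod 103)  [q = 2: ≢ 1 ✓]
21^34 ≡ 56 (mod 103)  [q = 3: ≢ 1 ✓]
21^6 ≡ 81 (mod 103)  [q = 17: ≢ 1 ✓]
Every test exponent gives a nontrivial residue, hence 21 generates the full group.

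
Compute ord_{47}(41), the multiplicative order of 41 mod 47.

46

By Lagrange's theorem, ord_47(41) divides φ(47) = 47 − 1 = 46 = 2 · 23.
Divisors of 46: 1, 2, 23, 46.
Evaluate successive powers at the divisors of 46:
41^1 ≡ 41
41^2 ≡ 36
41^23 ≡ 46
41^46 ≡ 1
So ord_47(41) = 46.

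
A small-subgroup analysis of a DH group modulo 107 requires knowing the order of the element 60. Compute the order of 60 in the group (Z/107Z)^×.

106

By Lagrange's theorem, ord_107(60) divides φ(107) = 107 − 1 = 106 = 2 · 53.
Divisors of 106: 1, 2, 53, 106.
Evaluate successive powers at the divisors of 106:
60^1 ≡ 60 (mod 107)
60^2 ≡ 69 (mod 107)
60^53 ≡ 106 (mod 107)
60^106 ≡ 1 (mod 107) ✓
The smallest such exponent is 106, so the order of 60 is 106.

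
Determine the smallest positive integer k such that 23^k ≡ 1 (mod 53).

4

ord(23) | φ(53) = 53 − 1 = 52 = 2^2 · 13.
Divisors of 52: 1, 2, 4, 13, 26, 52.
Evaluate successive powers at the divisors of 52:
23^1 ≡ 23
23^2 ≡ 52
23^4 ≡ 1
So ord_53(23) = 4.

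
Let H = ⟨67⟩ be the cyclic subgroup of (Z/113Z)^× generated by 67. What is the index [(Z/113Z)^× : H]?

1

The order of 67 must divide φ(113) = 113 − 1 = 112 = 2^4 · 7.
Divisors of 112: 1, 2, 4, 7, 8, 14, 16, 28, 56, 112.
Check 67^d mod 113 for each divisor in increasing order:
67^1 ≡ 67 (mod 113)
67^2 ≡ 82 (mod 113)
67^4 ≡ 57 (mod 113)
67^7 ≡ 35 (mod 113)
67^8 ≡ 85 (mod 113)
67^14 ≡ 95 (mod 113)
67^16 ≡ 106 (mod 113)
67^28 ≡ 98 (mod 113)
67^56 ≡ 112 (mod 113)
67^112 ≡ 1 (mod 113) ✓
Thus |⟨67⟩| = ord(67) = 112.
Index = |(Z/113Z)^×| / |⟨67⟩| = 112 / 112 = 1.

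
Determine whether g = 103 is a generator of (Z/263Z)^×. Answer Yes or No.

φ(263) = 263 − 1 = 262 = 2 · 131.
It suffices to check that the order of 103 is not a proper divisor of 262: compute 103^(262/q) for q ∈ {2, 131}.
103^131 ≡ 1 (mod 263)  [q = 2: ≡ 1 ✗]
103^2 ≡ 89 (mod 263)  [q = 131: ≢ 1 ✓]
103^131 ≡ 1 shows ord(103) | 131, strictly less than φ(263); not a primitive root.

No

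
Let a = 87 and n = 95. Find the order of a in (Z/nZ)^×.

Since 87 ∈ (Z/95Z)^×, its order divides φ(95) = φ(5·19) = (5−1)·(19−1) = 4·18 = 72 = 2^3 · 3^2.
Divisors of 72: 1, 2, 3, 4, 6, 8, 9, 12, 18, 24, 36, 72.
Evaluate successive powers at the divisors of 72:
87^1 ≡ 87 (mod 95)
87^2 ≡ 64 (mod 95)
87^3 ≡ 58 (mod 95)
87^4 ≡ 11 (mod 95)
87^6 ≡ 39 (mod 95)
87^8 ≡ 26 (mod 95)
87^9 ≡ 77 (mod 95)
87^12 ≡ 1 (mod 95) ✓
Therefore the multiplicative order of 87 modulo 95 is 12.

12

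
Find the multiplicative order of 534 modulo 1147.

ord(534) | φ(1147) = φ(31·37) = (31−1)·(37−1) = 30·36 = 1080 = 2^3 · 3^3 · 5.
Divisors of 1080: 1, 2, 3, 4, 5, 6, 8, 9, 10, 12, 15, 18, 20, 24, 27, 30, 36, 40, 45, 54, 60, 72, 90, 108, 120, 135, 180, 216, 270, 360, 540, 1080.
Check 534^d mod 1147 for each divisor in increasing order:
534^1 ≡ 534
534^2 ≡ 700
534^3 ≡ 1025
534^4 ≡ 231
534^5 ≡ 625
534^6 ≡ 1120
534^8 ≡ 599
534^9 ≡ 1000
534^10 ≡ 645
534^12 ≡ 729
534^15 ≡ 528
534^18 ≡ 963
534^20 ≡ 811
534^24 ≡ 380
534^27 ≡ 667
534^30 ≡ 63
534^36 ≡ 593
534^40 ≡ 490
534^45 ≡ 1
Therefore the multiplicative order of 534 modulo 1147 is 45.

45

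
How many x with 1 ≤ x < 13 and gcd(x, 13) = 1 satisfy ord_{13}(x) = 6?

2

φ(13) = 13 − 1 = 12 = 2^2 · 3.
Since (Z/13Z)^× is cyclic of order 12, the number of elements of order d is φ(d) when d | 12 and 0 otherwise.
6 = 2 · 3 divides 12, and φ(6) = 2.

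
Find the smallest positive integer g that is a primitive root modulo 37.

2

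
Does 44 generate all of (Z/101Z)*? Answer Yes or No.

No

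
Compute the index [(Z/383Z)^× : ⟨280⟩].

1

The order of 280 must divide φ(383) = 383 − 1 = 382 = 2 · 191.
Divisors of 382: 1, 2, 191, 382.
Check 280^d mod 383 for each divisor in increasing order:
280^1 ≡ 280 (mod 383)
280^2 ≡ 268 (mod 383)
280^191 ≡ 382 (mod 383)
280^382 ≡ 1 (mod 383) ✓
The order of 280 is 382, so the subgroup it generates has 382 elements.
Index = |(Z/383Z)^×| / |⟨280⟩| = 382 / 382 = 1.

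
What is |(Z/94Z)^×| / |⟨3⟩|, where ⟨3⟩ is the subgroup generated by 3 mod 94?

2

The order of 3 must divide φ(94) = φ(2)·φ(47) = 1·46 = 46 = 2 · 23.
Divisors of 46: 1, 2, 23, 46.
Compute 3^d (mod 94) for the divisors d until we hit 1:
3^1 ≡ 3 (mod 94)
3^2 ≡ 9 (mod 94)
3^23 ≡ 1 (mod 94) ✓
Thus |⟨3⟩| = ord(3) = 23.
The index is φ(94) / ord(3) = 46 / 23 = 2.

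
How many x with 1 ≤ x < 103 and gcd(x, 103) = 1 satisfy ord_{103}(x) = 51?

32

φ(103) = 103 − 1 = 102 = 2 · 3 · 17.
(Z/103Z)^× is cyclic (|G| = 102); a cyclic group of order m has exactly φ(d) elements of each order d | m, and none otherwise.
51 = 3 · 17 divides 102, and φ(51) = 32.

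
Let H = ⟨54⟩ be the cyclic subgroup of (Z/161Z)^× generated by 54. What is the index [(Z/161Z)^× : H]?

The order of 54 must divide φ(161) = φ(7·23) = (7−1)·(23−1) = 6·22 = 132 = 2^2 · 3 · 11.
Divisors of 132: 1, 2, 3, 4, 6, 11, 12, 22, 33, 44, 66, 132.
Test each divisor d:
54^1 ≡ 54
54^2 ≡ 18
54^3 ≡ 6
54^4 ≡ 2
54^6 ≡ 36
54^11 ≡ 24
54^12 ≡ 8
54^22 ≡ 93
54^33 ≡ 139
54^44 ≡ 116
54^66 ≡ 1
So ord_161(54) = 66, hence |⟨54⟩| = 66.
[(Z/161Z)^× : ⟨54⟩] = 132/66 = 2.

2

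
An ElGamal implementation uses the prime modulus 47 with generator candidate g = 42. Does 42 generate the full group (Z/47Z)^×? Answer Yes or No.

No

φ(47) = 47 − 1 = 46 = 2 · 23.
It suffices to check that the order of 42 is not a proper divisor of 46: compute 42^(46/q) for q ∈ {2, 23}.
42^23 ≡ 1 (mod 47)  [q = 2: ≡ 1 ✗]
42^2 ≡ 25 (mod 47)  [q = 23: ≢ 1 ✓]
42^23 ≡ 1 shows ord(42) | 23, strictly less than φ(47); not a primitive root.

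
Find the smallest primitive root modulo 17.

φ(17) = 17 − 1 = 16 = 2^4.
Test candidates g = 2, 3, … against the prime factors q ∈ {2} of φ(17): g is a generator iff g^(16/q) ≢ 1 for every such q.
g = 2: 2^8 ≡ 1 — hits 1, so not a primitive root.
g = 3: 3^8 ≡ 16 — none is 1, so 3 is a primitive root.
The smallest primitive root modulo 17 is 3.

3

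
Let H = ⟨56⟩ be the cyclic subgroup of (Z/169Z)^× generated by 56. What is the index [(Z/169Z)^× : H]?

2

ord(56) | φ(169) = φ(13^2) = 13·(13−1) = 156 = 2^2 · 3 · 13.
Divisors of 156: 1, 2, 3, 4, 6, 12, 13, 26, 39, 52, 78, 156.
Compute 56^d (mod 169) for the divisors d until we hit 1:
56^1 ≡ 56 (mod 169)
56^2 ≡ 94 (mod 169)
56^3 ≡ 25 (mod 169)
56^4 ≡ 48 (mod 169)
56^6 ≡ 118 (mod 169)
56^12 ≡ 66 (mod 169)
56^13 ≡ 147 (mod 169)
56^26 ≡ 146 (mod 169)
56^39 ≡ 168 (mod 169)
56^52 ≡ 22 (mod 169)
56^78 ≡ 1 (mod 169) ✓
So ord_169(56) = 78, hence |⟨56⟩| = 78.
The index is φ(169) / ord(56) = 156 / 78 = 2.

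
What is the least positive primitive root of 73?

φ(73) = 73 − 1 = 72 = 2^3 · 3^2.
g is a primitive root iff g^(72/q) ≢ 1 (mod 73) for each prime q ∈ {2, 3}.
g = 2: 2^36 ≡ 1 — hits 1, so not a primitive root.
g = 3: 3^36 ≡ 1 — hits 1, so not a primitive root.
g = 4: 4^36 ≡ 1 — hits 1, so not a primitive root.
g = 5: 5^36 ≡ 72; 5^24 ≡ 8 — none is 1, so 5 is a primitive root.
The smallest primitive root modulo 73 is 5.

5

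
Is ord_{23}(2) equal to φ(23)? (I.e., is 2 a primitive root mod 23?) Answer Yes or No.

No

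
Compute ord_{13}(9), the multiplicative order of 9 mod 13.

3

By Lagrange's theorem, ord_13(9) divides φ(13) = 13 − 1 = 12 = 2^2 · 3.
Divisors of 12: 1, 2, 3, 4, 6, 12.
Evaluate successive powers at the divisors of 12:
9^1 ≡ 9 (mod 13)
9^2 ≡ 3 (mod 13)
9^3 ≡ 1 (mod 13) ✓
Therefore the multiplicative order of 9 modulo 13 is 3.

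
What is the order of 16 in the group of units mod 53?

13

By Lagrange's theorem, ord_53(16) divides φ(53) = 53 − 1 = 52 = 2^2 · 13.
Divisors of 52: 1, 2, 4, 13, 26, 52.
Compute 16^d (mod 53) for the divisors d until we hit 1:
16^1 ≡ 16 (mod 53)
16^2 ≡ 44 (mod 53)
16^4 ≡ 28 (mod 53)
16^13 ≡ 1 (mod 53) ✓
So ord_53(16) = 13.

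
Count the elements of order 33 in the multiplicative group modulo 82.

φ(82) = φ(2)·φ(41) = 1·40 = 40 = 2^3 · 5.
Since (Z/82Z)^× is cyclic of order 40, the number of elements of order d is φ(d) when d | 40 and 0 otherwise.
Since 33 ∤ 40, the count is 0.

0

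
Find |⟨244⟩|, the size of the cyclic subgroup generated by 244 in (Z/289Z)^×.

272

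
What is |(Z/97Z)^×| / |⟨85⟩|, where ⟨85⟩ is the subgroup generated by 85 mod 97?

6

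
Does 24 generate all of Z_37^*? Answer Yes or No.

Yes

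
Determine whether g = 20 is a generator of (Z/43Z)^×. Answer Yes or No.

φ(43) = 43 − 1 = 42 = 2 · 3 · 7.
An element g generates (Z/43Z)^× iff g^(42/q) ≢ 1 (mod 43) for each prime q ∈ {2, 3, 7}.
20^21 ≡ 42 (mod 43)  [q = 2: ≢ 1 ✓]
20^14 ≡ 36 (mod 43)  [q = 3: ≢ 1 ✓]
20^6 ≡ 4 (mod 43)  [q = 7: ≢ 1 ✓]
All checks pass, so 20 has order 42 and is a primitive root modulo 43.

Yes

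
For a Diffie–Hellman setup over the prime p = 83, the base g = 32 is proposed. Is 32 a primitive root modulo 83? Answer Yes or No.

Yes

φ(83) = 83 − 1 = 82 = 2 · 41.
32 is a primitive root mod 83 iff 32^(φ(83)/q) ≢ 1 for every prime q | φ(83), i.e. q ∈ {2, 41}.
32^41 ≡ 82 (mod 83)  [q = 2: ≢ 1 ✓]
32^2 ≡ 28 (mod 83)  [q = 41: ≢ 1 ✓]
None equal 1, so ord_83(32) = 82: 32 is a primitive root.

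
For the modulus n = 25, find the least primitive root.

2

φ(25) = φ(5^2) = 5·(5−1) = 20 = 2^2 · 5.
Test candidates g = 2, 3, … against the prime factors q ∈ {2, 5} of φ(25): g is a generator iff g^(20/q) ≢ 1 for every such q.
g = 2: 2^10 ≡ 24; 2^4 ≡ 16 — none is 1, so 2 is a primitive root.
So 2 is the smallest generator of (Z/25Z)^×.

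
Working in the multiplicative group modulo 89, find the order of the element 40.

44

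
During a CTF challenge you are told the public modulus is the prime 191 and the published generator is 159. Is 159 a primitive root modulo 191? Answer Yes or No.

φ(191) = 191 − 1 = 190 = 2 · 5 · 19.
Test 159^(190/q) mod 191 for each prime factor q of 190:
159^95 ≡ 190 (mod 191)  [q = 2: ≢ 1 ✓]
159^38 ≡ 1 (mod 191)  [q = 5: ≡ 1 ✗]
159^10 ≡ 154 (mod 191)  [q = 19: ≢ 1 ✓]
159^38 ≡ 1 shows ord(159) | 38, strictly less than φ(191); not a primitive root.

No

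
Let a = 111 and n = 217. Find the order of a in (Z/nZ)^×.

By Lagrange's theorem, ord_217(111) divides φ(217) = φ(7·31) = (7−1)·(31−1) = 6·30 = 180 = 2^2 · 3^2 · 5.
Divisors of 180: 1, 2, 3, 4, 5, 6, 9, 10, 12, 15, 18, 20, 30, 36, 45, 60, 90, 180.
Evaluate successive powers at the divisors of 180:
111^1 ≡ 111 (mod 217)
111^2 ≡ 169 (mod 217)
111^3 ≡ 97 (mod 217)
111^4 ≡ 134 (mod 217)
111^5 ≡ 118 (mod 217)
111^6 ≡ 78 (mod 217)
111^9 ≡ 188 (mod 217)
111^10 ≡ 36 (mod 217)
111^12 ≡ 8 (mod 217)
111^15 ≡ 125 (mod 217)
111^18 ≡ 190 (mod 217)
111^20 ≡ 211 (mod 217)
111^30 ≡ 1 (mod 217) ✓
Hence ord(111) = 30.

30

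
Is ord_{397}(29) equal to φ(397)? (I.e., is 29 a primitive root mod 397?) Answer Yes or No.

No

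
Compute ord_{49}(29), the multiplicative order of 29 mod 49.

7

The order of 29 must divide φ(49) = φ(7^2) = 7·(7−1) = 42 = 2 · 3 · 7.
Divisors of 42: 1, 2, 3, 6, 7, 14, 21, 42.
Test each divisor d:
29^1 ≡ 29
29^2 ≡ 8
29^3 ≡ 36
29^6 ≡ 22
29^7 ≡ 1
So ord_49(29) = 7.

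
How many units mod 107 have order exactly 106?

52

φ(107) = 107 − 1 = 106 = 2 · 53.
In a cyclic group of order 106, there are φ(d) elements of order d for each divisor d of 106, and zero for non-divisors.
106 = 2 · 53 divides 106, and φ(106) = 52.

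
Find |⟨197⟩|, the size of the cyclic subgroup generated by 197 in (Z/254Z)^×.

63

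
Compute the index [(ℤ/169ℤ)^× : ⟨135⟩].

3

ord(135) | φ(169) = φ(13^2) = 13·(13−1) = 156 = 2^2 · 3 · 13.
Divisors of 156: 1, 2, 3, 4, 6, 12, 13, 26, 39, 52, 78, 156.
Check 135^d mod 169 for each divisor in increasing order:
135^1 ≡ 135 (mod 169)
135^2 ≡ 142 (mod 169)
135^3 ≡ 73 (mod 169)
135^4 ≡ 53 (mod 169)
135^6 ≡ 90 (mod 169)
135^12 ≡ 157 (mod 169)
135^13 ≡ 70 (mod 169)
135^26 ≡ 168 (mod 169)
135^39 ≡ 99 (mod 169)
135^52 ≡ 1 (mod 169) ✓
Thus |⟨135⟩| = ord(135) = 52.
The index is φ(169) / ord(135) = 156 / 52 = 3.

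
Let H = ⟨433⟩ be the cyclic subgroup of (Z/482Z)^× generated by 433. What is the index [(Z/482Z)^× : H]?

2

The order of 433 must divide φ(482) = φ(2)·φ(241) = 1·240 = 240 = 2^4 · 3 · 5.
Divisors of 240: 1, 2, 3, 4, 5, 6, 8, 10, 12, 15, 16, 20, 24, 30, 40, 48, 60, 80, 120, 240.
Compute 433^d (mod 482) for the divisors d until we hit 1:
433^1 ≡ 433 (mod 482)
433^2 ≡ 473 (mod 482)
433^3 ≡ 441 (mod 482)
433^4 ≡ 81 (mod 482)
433^5 ≡ 369 (mod 482)
433^6 ≡ 235 (mod 482)
433^8 ≡ 295 (mod 482)
433^10 ≡ 237 (mod 482)
433^12 ≡ 277 (mod 482)
433^15 ≡ 211 (mod 482)
433^16 ≡ 265 (mod 482)
433^20 ≡ 257 (mod 482)
433^24 ≡ 91 (mod 482)
433^30 ≡ 177 (mod 482)
433^40 ≡ 15 (mod 482)
433^48 ≡ 87 (mod 482)
433^60 ≡ 481 (mod 482)
433^80 ≡ 225 (mod 482)
433^120 ≡ 1 (mod 482) ✓
So ord_482(433) = 120, hence |⟨433⟩| = 120.
[(Z/482Z)^× : ⟨433⟩] = 240/120 = 2.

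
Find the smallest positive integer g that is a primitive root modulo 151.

φ(151) = 151 − 1 = 150 = 2 · 3 · 5^2.
Test candidates g = 2, 3, … against the prime factors q ∈ {2, 3, 5} of φ(151): g is a generator iff g^(150/q) ≢ 1 for every such q.
g = 2: 2^75 ≡ 1 — hits 1, so not a primitive root.
g = 3: 3^75 ≡ 150; 3^50 ≡ 1 — hits 1, so not a primitive root.
g = 4: 4^75 ≡ 1 — hits 1, so not a primitive root.
g = 5: 5^75 ≡ 1 — hits 1, so not a primitive root.
g = 6: 6^75 ≡ 150; 6^50 ≡ 32; 6^30 ≡ 59 — none is 1, so 6 is a primitive root.
Hence the least primitive root of 151 is 6.

6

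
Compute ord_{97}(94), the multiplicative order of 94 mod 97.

The order of 94 must divide φ(97) = 97 − 1 = 96 = 2^5 · 3.
Divisors of 96: 1, 2, 3, 4, 6, 8, 12, 16, 24, 32, 48, 96.
Test each divisor d:
94^1 ≡ 94
94^2 ≡ 9
94^3 ≡ 70
94^4 ≡ 81
94^6 ≡ 50
94^8 ≡ 62
94^12 ≡ 75
94^16 ≡ 61
94^24 ≡ 96
94^32 ≡ 35
94^48 ≡ 1
Therefore the multiplicative order of 94 modulo 97 is 48.

48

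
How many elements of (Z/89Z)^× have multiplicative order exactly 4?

φ(89) = 89 − 1 = 88 = 2^3 · 11.
(Z/89Z)^× is cyclic (|G| = 88); a cyclic group of order m has exactly φ(d) elements of each order d | m, and none otherwise.
4 = 2^2 divides 88, and φ(4) = 2.

2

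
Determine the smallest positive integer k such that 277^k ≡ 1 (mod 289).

The order of 277 must divide φ(289) = φ(17^2) = 17·(17−1) = 272 = 2^4 · 17.
Divisors of 272: 1, 2, 4, 8, 16, 17, 34, 68, 136, 272.
Check 277^d mod 289 for each divisor in increasing order:
277^1 ≡ 277 (mod 289)
277^2 ≡ 144 (mod 289)
277^4 ≡ 217 (mod 289)
277^8 ≡ 271 (mod 289)
277^16 ≡ 35 (mod 289)
277^17 ≡ 158 (mod 289)
277^34 ≡ 110 (mod 289)
277^68 ≡ 251 (mod 289)
277^136 ≡ 288 (mod 289)
277^272 ≡ 1 (mod 289) ✓
So ord_289(277) = 272.

272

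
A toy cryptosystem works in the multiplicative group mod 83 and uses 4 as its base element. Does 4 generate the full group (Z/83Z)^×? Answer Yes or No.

No

φ(83) = 83 − 1 = 82 = 2 · 41.
Test 4^(82/q) mod 83 for each prime factor q of 82:
4^41 ≡ 1 (mod 83)  [q = 2: ≡ 1 ✗]
4^2 ≡ 16 (mod 83)  [q = 41: ≢ 1 ✓]
Since 4^41 ≡ 1, the order of 4 divides 41 < 82, so 4 is not a primitive root.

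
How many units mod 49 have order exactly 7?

6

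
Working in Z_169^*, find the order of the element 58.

156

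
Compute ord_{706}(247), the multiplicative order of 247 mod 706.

By Lagrange's theorem, ord_706(247) divides φ(706) = φ(2)·φ(353) = 1·352 = 352 = 2^5 · 11.
Divisors of 352: 1, 2, 4, 8, 11, 16, 22, 32, 44, 88, 176, 352.
Check 247^d mod 706 for each divisor in increasing order:
247^1 ≡ 247
247^2 ≡ 293
247^4 ≡ 423
247^8 ≡ 311
247^11 ≡ 101
247^16 ≡ 705
247^22 ≡ 317
247^32 ≡ 1
Therefore the multiplicative order of 247 modulo 706 is 32.

32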